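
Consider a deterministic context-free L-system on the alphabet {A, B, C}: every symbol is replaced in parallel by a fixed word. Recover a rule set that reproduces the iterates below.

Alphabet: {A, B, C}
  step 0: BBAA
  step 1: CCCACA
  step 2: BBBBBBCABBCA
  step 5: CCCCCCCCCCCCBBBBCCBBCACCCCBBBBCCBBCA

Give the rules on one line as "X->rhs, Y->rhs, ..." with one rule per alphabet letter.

  step 1 ⇒ step 2: CCCACA ⇒ BB·BB·BB·CA·BB·CA
    A ↦ CA
    C ↦ BB
  step 0 ⇒ step 1: BBAA ⇒ C·C·CA·CA
    B ↦ C

A->CA, B->C, C->BB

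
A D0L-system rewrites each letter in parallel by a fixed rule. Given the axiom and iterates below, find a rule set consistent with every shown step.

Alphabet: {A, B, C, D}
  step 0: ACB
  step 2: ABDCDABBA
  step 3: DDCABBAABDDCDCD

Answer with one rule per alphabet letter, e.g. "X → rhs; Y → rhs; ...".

  step 2 ⇒ step 3: ABDCDABBA ⇒ D·DC·AB·BA·AB·D·DC·DC·D
    A ↦ D
    B ↦ DC
    C ↦ BA
    D ↦ AB

A->D, B->DC, C->BA, D->AB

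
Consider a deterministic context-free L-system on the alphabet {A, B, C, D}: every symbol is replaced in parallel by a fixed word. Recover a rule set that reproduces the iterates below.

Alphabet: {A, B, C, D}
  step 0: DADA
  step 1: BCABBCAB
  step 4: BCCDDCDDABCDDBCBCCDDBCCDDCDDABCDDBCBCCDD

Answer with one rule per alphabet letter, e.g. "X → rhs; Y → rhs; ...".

  step 0 ⇒ step 1: DADA ⇒ BC·AB·BC·AB
    A ↦ AB
    D ↦ BC
    B ↦ CD  (constrained at step 1)
    C ↦ D  (constrained at step 1)

A->AB, B->CD, C->D, D->BC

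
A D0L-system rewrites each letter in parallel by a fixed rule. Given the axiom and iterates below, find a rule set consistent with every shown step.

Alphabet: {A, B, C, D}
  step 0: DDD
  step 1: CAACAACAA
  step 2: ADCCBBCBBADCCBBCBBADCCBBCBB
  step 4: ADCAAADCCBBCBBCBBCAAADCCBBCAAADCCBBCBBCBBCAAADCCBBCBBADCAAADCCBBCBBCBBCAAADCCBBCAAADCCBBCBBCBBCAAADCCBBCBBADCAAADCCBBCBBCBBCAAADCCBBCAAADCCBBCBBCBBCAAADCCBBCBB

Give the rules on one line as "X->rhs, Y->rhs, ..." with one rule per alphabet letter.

A->CBB, B->A, C->ADC, D->CAA

  step 1 ⇒ step 2: CAACAACAA ⇒ ADC·CBB·CBB·ADC·CBB·CBB·ADC·CBB·CBB
    A ↦ CBB
    C ↦ ADC
    B ↦ A  (constrained at step 2)
  step 0 ⇒ step 1: DDD ⇒ CAA·CAA·CAA
    D ↦ CAA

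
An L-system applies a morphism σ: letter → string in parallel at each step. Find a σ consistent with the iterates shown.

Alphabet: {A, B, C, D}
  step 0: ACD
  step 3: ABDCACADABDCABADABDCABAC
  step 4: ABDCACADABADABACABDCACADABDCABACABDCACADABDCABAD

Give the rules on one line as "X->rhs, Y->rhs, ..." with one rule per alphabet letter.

A->AB, B->DC, C->AD, D->AC

  step 3 ⇒ step 4: ABDCACADABDCABADABDCABAC ⇒ AB·DC·AC·AD·AB·AD·AB·AC·AB·DC·AC·AD·AB·DC·AB·AC·AB·DC·AC·AD·AB·DC·AB·AD
    A ↦ AB
    B ↦ DC
    C ↦ AD
    D ↦ AC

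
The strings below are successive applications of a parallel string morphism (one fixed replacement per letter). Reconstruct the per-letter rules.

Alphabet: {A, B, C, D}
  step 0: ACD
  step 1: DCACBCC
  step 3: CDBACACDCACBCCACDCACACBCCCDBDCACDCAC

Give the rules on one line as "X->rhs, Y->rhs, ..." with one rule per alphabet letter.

A->DC, B->CDB, C->AC, D->BCC

  step 0 ⇒ step 1: ACD ⇒ DC·AC·BCC
    A ↦ DC
    C ↦ AC
    D ↦ BCC
    B ↦ CDB  (constrained at step 1)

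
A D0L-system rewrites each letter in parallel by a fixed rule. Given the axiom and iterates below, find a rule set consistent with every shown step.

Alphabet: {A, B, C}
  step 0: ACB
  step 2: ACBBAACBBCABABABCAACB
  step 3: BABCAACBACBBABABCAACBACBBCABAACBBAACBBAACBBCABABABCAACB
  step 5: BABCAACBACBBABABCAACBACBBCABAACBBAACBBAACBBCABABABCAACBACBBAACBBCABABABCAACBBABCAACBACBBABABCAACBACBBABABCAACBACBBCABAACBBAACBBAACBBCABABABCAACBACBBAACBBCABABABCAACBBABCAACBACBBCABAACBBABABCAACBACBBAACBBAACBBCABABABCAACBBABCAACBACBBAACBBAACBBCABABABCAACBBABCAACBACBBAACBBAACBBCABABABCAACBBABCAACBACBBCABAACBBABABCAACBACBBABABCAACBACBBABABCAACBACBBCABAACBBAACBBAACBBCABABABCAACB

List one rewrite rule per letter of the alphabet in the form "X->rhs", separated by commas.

  step 2 ⇒ step 3: ACBBAACBBCABABABCAACB ⇒ BA·BCA·ACB·ACB·BA·BA·BCA·ACB·ACB·BCA·BA·ACB·BA·ACB·BA·ACB·BCA·BA·BA·BCA·ACB
    A ↦ BA
    B ↦ ACB
    C ↦ BCA

A->BA, B->ACB, C->BCA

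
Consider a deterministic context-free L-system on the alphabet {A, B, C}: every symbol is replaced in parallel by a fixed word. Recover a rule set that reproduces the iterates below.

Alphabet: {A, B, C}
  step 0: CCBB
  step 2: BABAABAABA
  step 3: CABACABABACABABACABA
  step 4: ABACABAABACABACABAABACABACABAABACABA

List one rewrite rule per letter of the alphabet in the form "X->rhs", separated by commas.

A->BA, B->CA, C->A

  step 3 ⇒ step 4: CABACABABACABABACABA ⇒ A·BA·CA·BA·A·BA·CA·BA·CA·BA·A·BA·CA·BA·CA·BA·A·BA·CA·BA
    A ↦ BA
    B ↦ CA
    C ↦ A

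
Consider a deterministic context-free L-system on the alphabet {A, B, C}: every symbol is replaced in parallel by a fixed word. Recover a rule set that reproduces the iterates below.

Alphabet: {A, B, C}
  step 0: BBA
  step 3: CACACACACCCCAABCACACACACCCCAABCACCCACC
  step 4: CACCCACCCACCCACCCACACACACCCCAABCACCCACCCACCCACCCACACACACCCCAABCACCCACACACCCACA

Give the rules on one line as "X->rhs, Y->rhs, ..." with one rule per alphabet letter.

  step 3 ⇒ step 4: CACACACACCCCAABCACACACACCCCAABCACCCACC ⇒ CA·CC·CA·CC·CA·CC·CA·CC·CA·CA·CA·CA·CC·CC·AAB·CA·CC·CA·CC·CA·CC·CA·CC·CA·CA·CA·CA·CC·CC·AAB·CA·CC·CA·CA·CA·CC·CA·CA
    A ↦ CC
    B ↦ AAB
    C ↦ CA

A->CC, B->AAB, C->CA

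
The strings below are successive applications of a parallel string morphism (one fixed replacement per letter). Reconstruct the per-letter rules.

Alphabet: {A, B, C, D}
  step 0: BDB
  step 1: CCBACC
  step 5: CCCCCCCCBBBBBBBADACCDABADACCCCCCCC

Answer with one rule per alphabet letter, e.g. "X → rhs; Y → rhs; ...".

A->DA, B->CC, C->B, D->BA

  step 0 ⇒ step 1: BDB ⇒ CC·BA·CC
    B ↦ CC
    D ↦ BA
    A ↦ DA  (constrained at step 1)
    C ↦ B  (constrained at step 1)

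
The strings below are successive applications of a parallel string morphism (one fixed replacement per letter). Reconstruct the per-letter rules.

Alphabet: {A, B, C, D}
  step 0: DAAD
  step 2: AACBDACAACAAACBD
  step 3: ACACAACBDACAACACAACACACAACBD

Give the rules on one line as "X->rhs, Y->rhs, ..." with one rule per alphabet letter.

A->AC, B->A, C->A, D->CBD

  step 2 ⇒ step 3: AACBDACAACAAACBD ⇒ AC·AC·A·A·CBD·AC·A·AC·AC·A·AC·AC·AC·A·A·CBD
    A ↦ AC
    B ↦ A
    C ↦ A
    D ↦ CBD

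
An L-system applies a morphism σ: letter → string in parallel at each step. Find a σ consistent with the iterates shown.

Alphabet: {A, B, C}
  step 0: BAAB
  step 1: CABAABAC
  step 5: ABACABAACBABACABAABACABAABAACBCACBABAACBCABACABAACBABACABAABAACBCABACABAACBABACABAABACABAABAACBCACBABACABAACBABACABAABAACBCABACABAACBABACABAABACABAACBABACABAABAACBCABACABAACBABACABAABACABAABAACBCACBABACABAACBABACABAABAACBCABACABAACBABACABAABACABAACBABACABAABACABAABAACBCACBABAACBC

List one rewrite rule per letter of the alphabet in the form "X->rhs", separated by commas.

A->ABA, B->C, C->ACB

  step 0 ⇒ step 1: BAAB ⇒ C·ABA·ABA·C
    A ↦ ABA
    B ↦ C
    C ↦ ACB  (constrained at step 1)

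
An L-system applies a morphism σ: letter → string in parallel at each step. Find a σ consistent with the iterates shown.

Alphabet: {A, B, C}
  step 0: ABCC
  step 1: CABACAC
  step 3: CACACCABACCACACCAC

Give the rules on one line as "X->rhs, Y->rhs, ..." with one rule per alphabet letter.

A->C, B->AB, C->AC

  step 0 ⇒ step 1: ABCC ⇒ C·AB·AC·AC
    A ↦ C
    B ↦ AB
    C ↦ AC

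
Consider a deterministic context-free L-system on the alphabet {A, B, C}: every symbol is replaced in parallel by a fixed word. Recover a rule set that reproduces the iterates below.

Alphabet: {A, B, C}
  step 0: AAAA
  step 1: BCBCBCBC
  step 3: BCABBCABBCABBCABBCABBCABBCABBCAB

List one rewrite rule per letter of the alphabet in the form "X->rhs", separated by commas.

A->BC, B->AB, C->AB

  step 0 ⇒ step 1: AAAA ⇒ BC·BC·BC·BC
    A ↦ BC
    B ↦ AB  (constrained at step 1)
    C ↦ AB  (constrained at step 1)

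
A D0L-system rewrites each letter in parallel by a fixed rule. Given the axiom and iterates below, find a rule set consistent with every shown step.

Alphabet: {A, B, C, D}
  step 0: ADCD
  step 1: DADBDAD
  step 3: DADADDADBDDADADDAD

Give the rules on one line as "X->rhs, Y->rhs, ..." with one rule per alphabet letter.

A->D, B->C, C->BD, D->AD

  step 0 ⇒ step 1: ADCD ⇒ D·AD·BD·AD
    A ↦ D
    C ↦ BD
    D ↦ AD
    B ↦ C  (constrained at step 1)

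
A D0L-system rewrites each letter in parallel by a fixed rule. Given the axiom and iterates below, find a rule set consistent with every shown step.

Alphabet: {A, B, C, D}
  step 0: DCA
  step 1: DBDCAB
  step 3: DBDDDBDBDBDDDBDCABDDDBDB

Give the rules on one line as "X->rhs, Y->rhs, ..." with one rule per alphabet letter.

  step 0 ⇒ step 1: DCA ⇒ DB·DC·AB
    A ↦ AB
    C ↦ DC
    D ↦ DB
    B ↦ DD  (constrained at step 1)

A->AB, B->DD, C->DC, D->DB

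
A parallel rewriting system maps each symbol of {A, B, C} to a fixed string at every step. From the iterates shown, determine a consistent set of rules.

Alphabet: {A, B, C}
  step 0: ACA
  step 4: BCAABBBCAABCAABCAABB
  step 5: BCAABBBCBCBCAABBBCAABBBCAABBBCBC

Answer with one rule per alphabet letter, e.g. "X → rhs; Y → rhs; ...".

  step 4 ⇒ step 5: BCAABBBCAABCAABCAABB ⇒ BC·AA·B·B·BC·BC·BC·AA·B·B·BC·AA·B·B·BC·AA·B·B·BC·BC
    A ↦ B
    B ↦ BC
    C ↦ AA

A->B, B->BC, C->AA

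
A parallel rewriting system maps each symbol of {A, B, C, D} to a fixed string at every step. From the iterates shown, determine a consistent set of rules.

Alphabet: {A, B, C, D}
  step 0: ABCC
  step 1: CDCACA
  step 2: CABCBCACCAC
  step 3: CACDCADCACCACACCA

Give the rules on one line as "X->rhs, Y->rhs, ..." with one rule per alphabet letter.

A->C, B->D, C->CA, D->BCB

  step 2 ⇒ step 3: CABCBCACCAC ⇒ CA·C·D·CA·D·CA·C·CA·CA·C·CA
    A ↦ C
    B ↦ D
    C ↦ CA
  step 1 ⇒ step 2: CDCACA ⇒ CA·BCB·CA·C·CA·C
    D ↦ BCB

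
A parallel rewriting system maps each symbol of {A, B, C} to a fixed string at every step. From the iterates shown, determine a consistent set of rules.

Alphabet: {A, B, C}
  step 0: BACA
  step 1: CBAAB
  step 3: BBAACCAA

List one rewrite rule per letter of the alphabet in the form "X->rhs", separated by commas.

  step 0 ⇒ step 1: BACA ⇒ C·B·AA·B
    A ↦ B
    B ↦ C
    C ↦ AA

A->B, B->C, C->AA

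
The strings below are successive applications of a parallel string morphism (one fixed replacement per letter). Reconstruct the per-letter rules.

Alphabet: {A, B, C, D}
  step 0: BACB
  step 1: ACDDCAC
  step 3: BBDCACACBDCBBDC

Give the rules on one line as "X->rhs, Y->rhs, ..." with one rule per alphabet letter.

A->D, B->AC, C->DC, D->B

  step 0 ⇒ step 1: BACB ⇒ AC·D·DC·AC
    A ↦ D
    B ↦ AC
    C ↦ DC
    D ↦ B  (constrained at step 1)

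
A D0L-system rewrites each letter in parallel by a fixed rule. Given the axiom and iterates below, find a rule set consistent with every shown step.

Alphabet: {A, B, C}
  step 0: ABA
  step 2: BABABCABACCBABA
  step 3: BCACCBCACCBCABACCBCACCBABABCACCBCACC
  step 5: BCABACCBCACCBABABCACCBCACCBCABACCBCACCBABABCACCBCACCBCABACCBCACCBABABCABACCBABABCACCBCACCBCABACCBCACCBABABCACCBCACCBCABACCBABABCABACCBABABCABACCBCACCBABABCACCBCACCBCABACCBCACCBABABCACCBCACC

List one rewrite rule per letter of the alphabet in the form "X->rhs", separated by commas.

A->CC, B->BCA, C->BA

  step 2 ⇒ step 3: BABABCABACCBABA ⇒ BCA·CC·BCA·CC·BCA·BA·CC·BCA·CC·BA·BA·BCA·CC·BCA·CC
    A ↦ CC
    B ↦ BCA
    C ↦ BA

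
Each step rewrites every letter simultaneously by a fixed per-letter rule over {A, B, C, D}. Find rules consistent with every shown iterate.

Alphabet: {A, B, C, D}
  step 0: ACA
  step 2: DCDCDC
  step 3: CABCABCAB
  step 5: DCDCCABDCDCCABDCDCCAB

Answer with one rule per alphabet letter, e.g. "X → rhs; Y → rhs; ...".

A->B, B->DC, C->B, D->CA

  step 2 ⇒ step 3: DCDCDC ⇒ CA·B·CA·B·CA·B
    C ↦ B
    D ↦ CA
    A ↦ B  (constrained at step 0)
    B ↦ DC  (constrained at step 3)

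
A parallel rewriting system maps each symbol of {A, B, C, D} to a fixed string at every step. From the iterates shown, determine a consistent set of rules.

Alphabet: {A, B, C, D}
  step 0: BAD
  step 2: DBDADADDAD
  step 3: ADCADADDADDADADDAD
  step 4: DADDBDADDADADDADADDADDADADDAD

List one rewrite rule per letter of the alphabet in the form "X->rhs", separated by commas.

  step 3 ⇒ step 4: ADCADADDADDADADDAD ⇒ D·AD·DB·D·AD·D·AD·AD·D·AD·AD·D·AD·D·AD·AD·D·AD
    A ↦ D
    C ↦ DB
    D ↦ AD
  step 2 ⇒ step 3: DBDADADDAD ⇒ AD·CAD·AD·D·AD·D·AD·AD·D·AD
    B ↦ CAD

A->D, B->CAD, C->DB, D->AD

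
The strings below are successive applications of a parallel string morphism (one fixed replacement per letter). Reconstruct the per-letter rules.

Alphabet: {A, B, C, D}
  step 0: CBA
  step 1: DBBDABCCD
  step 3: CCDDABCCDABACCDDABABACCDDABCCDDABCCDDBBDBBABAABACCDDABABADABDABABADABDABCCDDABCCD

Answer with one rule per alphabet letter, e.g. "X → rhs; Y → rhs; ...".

  step 0 ⇒ step 1: CBA ⇒ DBB·DAB·CCD
    A ↦ CCD
    B ↦ DAB
    C ↦ DBB
    D ↦ ABA  (constrained at step 1)

A->CCD, B->DAB, C->DBB, D->ABA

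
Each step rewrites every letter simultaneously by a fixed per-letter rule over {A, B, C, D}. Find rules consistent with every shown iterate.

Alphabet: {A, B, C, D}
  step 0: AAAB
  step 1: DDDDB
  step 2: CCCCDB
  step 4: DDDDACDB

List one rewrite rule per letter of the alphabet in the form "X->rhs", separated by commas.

A->D, B->DB, C->A, D->C

  step 1 ⇒ step 2: DDDDB ⇒ C·C·C·C·DB
    B ↦ DB
    D ↦ C
  step 0 ⇒ step 1: AAAB ⇒ D·D·D·DB
    A ↦ D
    C ↦ A  (constrained at step 2)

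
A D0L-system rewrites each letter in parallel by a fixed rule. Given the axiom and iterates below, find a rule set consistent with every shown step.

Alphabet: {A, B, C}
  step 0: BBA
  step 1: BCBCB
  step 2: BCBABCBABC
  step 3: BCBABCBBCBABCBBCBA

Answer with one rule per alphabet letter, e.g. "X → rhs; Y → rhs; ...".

  step 2 ⇒ step 3: BCBABCBABC ⇒ BC·BA·BC·B·BC·BA·BC·B·BC·BA
    A ↦ B
    B ↦ BC
    C ↦ BA

A->B, B->BC, C->BA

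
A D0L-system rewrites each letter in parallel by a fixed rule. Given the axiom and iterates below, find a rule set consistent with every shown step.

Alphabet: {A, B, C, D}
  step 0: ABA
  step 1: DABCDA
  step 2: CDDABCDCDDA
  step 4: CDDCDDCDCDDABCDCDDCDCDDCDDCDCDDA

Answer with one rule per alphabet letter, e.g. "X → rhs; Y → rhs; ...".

A->DA, B->BC, C->D, D->CD

  step 1 ⇒ step 2: DABCDA ⇒ CD·DA·BC·D·CD·DA
    A ↦ DA
    B ↦ BC
    C ↦ D
    D ↦ CD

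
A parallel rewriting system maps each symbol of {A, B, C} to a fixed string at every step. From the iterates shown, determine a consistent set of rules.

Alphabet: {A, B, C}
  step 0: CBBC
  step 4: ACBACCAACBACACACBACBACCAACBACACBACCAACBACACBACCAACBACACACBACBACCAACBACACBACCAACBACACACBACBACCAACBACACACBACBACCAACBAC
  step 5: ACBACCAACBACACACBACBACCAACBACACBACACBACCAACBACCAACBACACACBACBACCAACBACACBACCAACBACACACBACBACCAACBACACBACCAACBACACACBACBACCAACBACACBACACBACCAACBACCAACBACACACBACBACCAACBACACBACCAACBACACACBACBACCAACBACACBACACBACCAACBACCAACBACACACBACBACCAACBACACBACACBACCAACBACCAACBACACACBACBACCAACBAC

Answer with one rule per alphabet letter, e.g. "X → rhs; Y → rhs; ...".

  step 4 ⇒ step 5: ACBACCAACBACACACBACBACCAACBACACBACCAACBACACBACCAACBACACACBACBACCAACBACACBACCAACBACACACBACBACCAACBACACACBACBACCAACBAC ⇒ ACB·AC·CA·ACB·AC·AC·ACB·ACB·AC·CA·ACB·AC·ACB·AC·ACB·AC·CA·ACB·AC·CA·ACB·AC·AC·ACB·ACB·AC·CA·ACB·AC·ACB·AC·CA·ACB·AC·AC·ACB·ACB·AC·CA·ACB·AC·ACB·AC·CA·ACB·AC·AC·ACB·ACB·AC·CA·ACB·AC·ACB·AC·ACB·AC·CA·ACB·AC·CA·ACB·AC·AC·ACB·ACB·AC·CA·ACB·AC·ACB·AC·CA·ACB·AC·AC·ACB·ACB·AC·CA·ACB·AC·ACB·AC·ACB·AC·CA·ACB·AC·CA·ACB·AC·AC·ACB·ACB·AC·CA·ACB·AC·ACB·AC·ACB·AC·CA·ACB·AC·CA·ACB·AC·AC·ACB·ACB·AC·CA·ACB·AC
    A ↦ ACB
    B ↦ CA
    C ↦ AC

A->ACB, B->CA, C->AC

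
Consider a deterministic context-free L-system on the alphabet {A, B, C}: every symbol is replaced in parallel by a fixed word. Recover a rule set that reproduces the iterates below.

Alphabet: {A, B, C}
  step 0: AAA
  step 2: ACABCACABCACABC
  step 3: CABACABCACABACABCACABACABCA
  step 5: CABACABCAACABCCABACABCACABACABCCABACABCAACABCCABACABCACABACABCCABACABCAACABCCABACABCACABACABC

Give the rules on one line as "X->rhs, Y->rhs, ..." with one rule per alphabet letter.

A->CAB, B->C, C->A

  step 2 ⇒ step 3: ACABCACABCACABC ⇒ CAB·A·CAB·C·A·CAB·A·CAB·C·A·CAB·A·CAB·C·A
    A ↦ CAB
    B ↦ C
    C ↦ A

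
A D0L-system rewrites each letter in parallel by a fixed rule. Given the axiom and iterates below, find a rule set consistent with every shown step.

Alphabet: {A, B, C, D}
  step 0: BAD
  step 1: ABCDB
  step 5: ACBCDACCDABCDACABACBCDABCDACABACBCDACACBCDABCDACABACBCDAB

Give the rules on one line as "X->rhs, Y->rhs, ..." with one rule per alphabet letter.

  step 0 ⇒ step 1: BAD ⇒ AB·CD·B
    A ↦ CD
    B ↦ AB
    D ↦ B
    C ↦ AC  (constrained at step 1)

A->CD, B->AB, C->AC, D->B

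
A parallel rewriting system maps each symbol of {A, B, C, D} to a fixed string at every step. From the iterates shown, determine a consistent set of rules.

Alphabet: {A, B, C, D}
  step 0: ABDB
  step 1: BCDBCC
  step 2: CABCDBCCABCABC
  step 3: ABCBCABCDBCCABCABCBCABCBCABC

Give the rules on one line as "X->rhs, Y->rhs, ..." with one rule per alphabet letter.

  step 2 ⇒ step 3: CABCDBCCABCABC ⇒ ABC·B·C·ABC·DBC·C·ABC·ABC·B·C·ABC·B·C·ABC
    A ↦ B
    B ↦ C
    C ↦ ABC
    D ↦ DBC

A->B, B->C, C->ABC, D->DBC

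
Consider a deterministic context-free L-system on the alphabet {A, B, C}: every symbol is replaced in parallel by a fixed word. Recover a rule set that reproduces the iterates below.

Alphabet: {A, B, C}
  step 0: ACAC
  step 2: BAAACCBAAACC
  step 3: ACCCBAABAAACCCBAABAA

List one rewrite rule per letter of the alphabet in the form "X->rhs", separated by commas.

A->C, B->A, C->BAA

  step 2 ⇒ step 3: BAAACCBAAACC ⇒ A·C·C·C·BAA·BAA·A·C·C·C·BAA·BAA
    A ↦ C
    B ↦ A
    C ↦ BAA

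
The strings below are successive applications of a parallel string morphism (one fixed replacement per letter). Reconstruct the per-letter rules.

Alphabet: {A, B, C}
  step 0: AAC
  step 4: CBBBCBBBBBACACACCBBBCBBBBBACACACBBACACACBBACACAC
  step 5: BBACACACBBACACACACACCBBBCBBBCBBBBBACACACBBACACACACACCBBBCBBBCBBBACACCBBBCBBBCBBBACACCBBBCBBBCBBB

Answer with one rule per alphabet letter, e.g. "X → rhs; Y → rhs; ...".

  step 4 ⇒ step 5: CBBBCBBBBBACACACCBBBCBBBBBACACACBBACACACBBACACAC ⇒ BB·AC·AC·AC·BB·AC·AC·AC·AC·AC·CB·BB·CB·BB·CB·BB·BB·AC·AC·AC·BB·AC·AC·AC·AC·AC·CB·BB·CB·BB·CB·BB·AC·AC·CB·BB·CB·BB·CB·BB·AC·AC·CB·BB·CB·BB·CB·BB
    A ↦ CB
    B ↦ AC
    C ↦ BB

A->CB, B->AC, C->BB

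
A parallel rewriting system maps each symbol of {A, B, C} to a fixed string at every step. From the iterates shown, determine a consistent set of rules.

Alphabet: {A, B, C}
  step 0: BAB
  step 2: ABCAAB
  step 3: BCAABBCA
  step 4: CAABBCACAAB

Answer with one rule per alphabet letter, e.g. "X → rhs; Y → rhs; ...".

A->B, B->CA, C->A

  step 3 ⇒ step 4: BCAABBCA ⇒ CA·A·B·B·CA·CA·A·B
    A ↦ B
    B ↦ CA
    C ↦ A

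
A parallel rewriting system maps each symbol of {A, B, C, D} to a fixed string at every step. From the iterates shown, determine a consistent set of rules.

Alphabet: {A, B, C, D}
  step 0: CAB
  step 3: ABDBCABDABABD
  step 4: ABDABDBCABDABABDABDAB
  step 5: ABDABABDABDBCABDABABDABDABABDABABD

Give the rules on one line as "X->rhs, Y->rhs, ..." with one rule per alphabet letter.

A->AB, B->D, C->BC, D->AB

  step 4 ⇒ step 5: ABDABDBCABDABABDABDAB ⇒ AB·D·AB·AB·D·AB·D·BC·AB·D·AB·AB·D·AB·D·AB·AB·D·AB·AB·D
    A ↦ AB
    B ↦ D
    C ↦ BC
    D ↦ AB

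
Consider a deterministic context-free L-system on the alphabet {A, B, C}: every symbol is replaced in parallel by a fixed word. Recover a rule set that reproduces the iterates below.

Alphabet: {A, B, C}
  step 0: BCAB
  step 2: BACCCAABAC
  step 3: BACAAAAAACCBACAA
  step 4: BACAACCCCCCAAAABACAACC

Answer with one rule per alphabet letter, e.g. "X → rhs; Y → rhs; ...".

A->C, B->BA, C->AA

  step 3 ⇒ step 4: BACAAAAAACCBACAA ⇒ BA·C·AA·C·C·C·C·C·C·AA·AA·BA·C·AA·C·C
    A ↦ C
    B ↦ BA
    C ↦ AA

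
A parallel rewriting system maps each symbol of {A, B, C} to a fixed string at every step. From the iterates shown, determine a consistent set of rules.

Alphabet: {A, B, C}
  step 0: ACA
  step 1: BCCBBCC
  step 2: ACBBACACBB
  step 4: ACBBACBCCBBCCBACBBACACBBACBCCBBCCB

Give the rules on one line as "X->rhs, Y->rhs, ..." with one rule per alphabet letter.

A->BCC, B->AC, C->B

  step 1 ⇒ step 2: BCCBBCC ⇒ AC·B·B·AC·AC·B·B
    B ↦ AC
    C ↦ B
  step 0 ⇒ step 1: ACA ⇒ BCC·B·BCC
    A ↦ BCC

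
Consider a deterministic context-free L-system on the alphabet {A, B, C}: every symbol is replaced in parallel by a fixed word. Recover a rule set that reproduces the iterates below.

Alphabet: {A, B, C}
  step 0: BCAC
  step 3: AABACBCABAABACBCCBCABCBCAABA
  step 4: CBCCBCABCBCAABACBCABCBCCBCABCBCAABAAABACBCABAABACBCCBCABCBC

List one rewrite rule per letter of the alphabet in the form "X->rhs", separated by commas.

  step 3 ⇒ step 4: AABACBCABAABACBCCBCABCBCAABA ⇒ CBC·CBC·AB·CBC·A·AB·A·CBC·AB·CBC·CBC·AB·CBC·A·AB·A·A·AB·A·CBC·AB·A·AB·A·CBC·CBC·AB·CBC
    A ↦ CBC
    B ↦ AB
    C ↦ A

A->CBC, B->AB, C->A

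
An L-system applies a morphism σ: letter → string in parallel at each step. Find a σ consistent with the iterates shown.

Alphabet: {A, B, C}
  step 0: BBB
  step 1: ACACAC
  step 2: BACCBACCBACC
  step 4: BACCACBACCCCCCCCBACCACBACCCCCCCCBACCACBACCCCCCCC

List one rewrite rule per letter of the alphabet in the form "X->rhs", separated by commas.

A->BA, B->AC, C->CC

  step 1 ⇒ step 2: ACACAC ⇒ BA·CC·BA·CC·BA·CC
    A ↦ BA
    C ↦ CC
  step 0 ⇒ step 1: BBB ⇒ AC·AC·AC
    B ↦ AC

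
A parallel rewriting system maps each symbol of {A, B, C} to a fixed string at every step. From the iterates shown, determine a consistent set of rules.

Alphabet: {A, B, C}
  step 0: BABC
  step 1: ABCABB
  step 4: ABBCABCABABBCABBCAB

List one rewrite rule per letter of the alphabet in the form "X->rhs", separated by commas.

A->C, B->AB, C->B

  step 0 ⇒ step 1: BABC ⇒ AB·C·AB·B
    A ↦ C
    B ↦ AB
    C ↦ B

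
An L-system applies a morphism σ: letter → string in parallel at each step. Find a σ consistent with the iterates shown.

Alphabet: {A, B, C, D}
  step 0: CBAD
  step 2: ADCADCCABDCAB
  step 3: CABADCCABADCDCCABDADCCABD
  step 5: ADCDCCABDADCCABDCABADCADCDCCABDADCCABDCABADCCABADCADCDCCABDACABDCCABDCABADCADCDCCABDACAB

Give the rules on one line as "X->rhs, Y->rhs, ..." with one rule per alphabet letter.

  step 2 ⇒ step 3: ADCADCCABDCAB ⇒ CAB·A·DC·CAB·A·DC·DC·CAB·D·A·DC·CAB·D
    A ↦ CAB
    B ↦ D
    C ↦ DC
    D ↦ A

A->CAB, B->D, C->DC, D->A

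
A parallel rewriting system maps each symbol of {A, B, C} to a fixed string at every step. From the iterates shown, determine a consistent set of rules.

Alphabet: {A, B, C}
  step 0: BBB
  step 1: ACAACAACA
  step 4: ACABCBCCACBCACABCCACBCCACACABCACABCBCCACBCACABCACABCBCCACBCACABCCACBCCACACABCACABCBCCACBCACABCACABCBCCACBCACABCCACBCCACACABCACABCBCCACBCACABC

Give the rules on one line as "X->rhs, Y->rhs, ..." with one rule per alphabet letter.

  step 0 ⇒ step 1: BBB ⇒ ACA·ACA·ACA
    B ↦ ACA
    A ↦ CAC  (constrained at step 1)
    C ↦ BC  (constrained at step 1)

A->CAC, B->ACA, C->BC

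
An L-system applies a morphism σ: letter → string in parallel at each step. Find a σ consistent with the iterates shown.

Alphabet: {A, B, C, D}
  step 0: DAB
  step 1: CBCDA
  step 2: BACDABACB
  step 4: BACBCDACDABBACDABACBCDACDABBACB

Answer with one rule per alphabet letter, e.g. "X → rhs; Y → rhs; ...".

A->B, B->CDA, C->BA, D->C

  step 1 ⇒ step 2: CBCDA ⇒ BA·CDA·BA·C·B
    A ↦ B
    B ↦ CDA
    C ↦ BA
    D ↦ C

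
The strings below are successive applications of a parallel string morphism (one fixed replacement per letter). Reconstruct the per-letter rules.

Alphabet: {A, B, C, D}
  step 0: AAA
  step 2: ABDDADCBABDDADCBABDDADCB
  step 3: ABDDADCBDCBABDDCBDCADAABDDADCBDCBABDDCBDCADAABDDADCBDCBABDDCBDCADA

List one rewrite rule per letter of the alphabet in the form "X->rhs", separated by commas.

  step 2 ⇒ step 3: ABDDADCBABDDADCBABDDADCB ⇒ ABD·DA·DCB·DCB·ABD·DCB·DCA·DA·ABD·DA·DCB·DCB·ABD·DCB·DCA·DA·ABD·DA·DCB·DCB·ABD·DCB·DCA·DA
    A ↦ ABD
    B ↦ DA
    C ↦ DCA
    D ↦ DCB

A->ABD, B->DA, C->DCA, D->DCB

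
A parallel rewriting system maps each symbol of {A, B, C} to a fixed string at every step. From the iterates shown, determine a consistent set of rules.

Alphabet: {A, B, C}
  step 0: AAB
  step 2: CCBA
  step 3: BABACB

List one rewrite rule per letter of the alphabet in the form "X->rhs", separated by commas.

A->B, B->C, C->BA

  step 2 ⇒ step 3: CCBA ⇒ BA·BA·C·B
    A ↦ B
    B ↦ C
    C ↦ BA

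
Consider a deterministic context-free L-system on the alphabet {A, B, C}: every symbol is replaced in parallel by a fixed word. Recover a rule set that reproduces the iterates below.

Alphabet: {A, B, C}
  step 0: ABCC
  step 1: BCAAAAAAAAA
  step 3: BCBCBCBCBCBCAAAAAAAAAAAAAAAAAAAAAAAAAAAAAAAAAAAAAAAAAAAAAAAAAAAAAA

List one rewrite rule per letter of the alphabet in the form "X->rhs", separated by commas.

  step 0 ⇒ step 1: ABCC ⇒ BC·AAA·AAA·AAA
    A ↦ BC
    B ↦ AAA
    C ↦ AAA

A->BC, B->AAA, C->AAA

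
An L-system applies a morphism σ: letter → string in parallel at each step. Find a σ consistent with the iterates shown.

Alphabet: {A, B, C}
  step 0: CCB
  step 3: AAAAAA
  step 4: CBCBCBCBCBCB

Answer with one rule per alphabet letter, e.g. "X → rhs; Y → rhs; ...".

  step 3 ⇒ step 4: AAAAAA ⇒ CB·CB·CB·CB·CB·CB
    A ↦ CB
    B ↦ A  (constrained at step 0)
    C ↦ A  (constrained at step 0)

A->CB, B->A, C->A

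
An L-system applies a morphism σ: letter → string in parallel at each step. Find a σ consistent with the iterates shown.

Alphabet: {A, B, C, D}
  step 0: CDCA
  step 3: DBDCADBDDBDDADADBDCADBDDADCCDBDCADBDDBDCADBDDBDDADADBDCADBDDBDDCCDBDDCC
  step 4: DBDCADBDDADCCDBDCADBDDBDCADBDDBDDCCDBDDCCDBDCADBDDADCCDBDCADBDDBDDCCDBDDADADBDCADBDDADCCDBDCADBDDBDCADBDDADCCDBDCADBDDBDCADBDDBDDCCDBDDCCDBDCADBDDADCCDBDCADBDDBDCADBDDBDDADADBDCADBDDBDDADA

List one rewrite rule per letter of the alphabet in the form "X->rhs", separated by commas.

A->DCC, B->CA, C->DA, D->DBD

  step 3 ⇒ step 4: DBDCADBDDBDDADADBDCADBDDADCCDBDCADBDDBDCADBDDBDDADADBDCADBDDBDDCCDBDDCC ⇒ DBD·CA·DBD·DA·DCC·DBD·CA·DBD·DBD·CA·DBD·DBD·DCC·DBD·DCC·DBD·CA·DBD·DA·DCC·DBD·CA·DBD·DBD·DCC·DBD·DA·DA·DBD·CA·DBD·DA·DCC·DBD·CA·DBD·DBD·CA·DBD·DA·DCC·DBD·CA·DBD·DBD·CA·DBD·DBD·DCC·DBD·DCC·DBD·CA·DBD·DA·DCC·DBD·CA·DBD·DBD·CA·DBD·DBD·DA·DA·DBD·CA·DBD·DBD·DA·DA
    A ↦ DCC
    B ↦ CA
    C ↦ DA
    D ↦ DBD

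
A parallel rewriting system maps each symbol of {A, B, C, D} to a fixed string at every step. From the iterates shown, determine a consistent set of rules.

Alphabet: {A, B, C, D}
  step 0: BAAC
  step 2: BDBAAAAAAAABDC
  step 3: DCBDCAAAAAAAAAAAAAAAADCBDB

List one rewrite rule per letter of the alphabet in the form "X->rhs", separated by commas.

  step 2 ⇒ step 3: BDBAAAAAAAABDC ⇒ DC·B·DC·AA·AA·AA·AA·AA·AA·AA·AA·DC·B·DB
    A ↦ AA
    B ↦ DC
    C ↦ DB
    D ↦ B

A->AA, B->DC, C->DB, D->B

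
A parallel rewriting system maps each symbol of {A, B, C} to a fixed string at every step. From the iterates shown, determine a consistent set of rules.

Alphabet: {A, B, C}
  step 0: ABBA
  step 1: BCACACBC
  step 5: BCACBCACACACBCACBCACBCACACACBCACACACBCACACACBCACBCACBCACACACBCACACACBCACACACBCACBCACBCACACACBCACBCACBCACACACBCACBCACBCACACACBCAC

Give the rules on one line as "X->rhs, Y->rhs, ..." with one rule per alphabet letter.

A->BC, B->AC, C->AC

  step 0 ⇒ step 1: ABBA ⇒ BC·AC·AC·BC
    A ↦ BC
    B ↦ AC
    C ↦ AC  (constrained at step 1)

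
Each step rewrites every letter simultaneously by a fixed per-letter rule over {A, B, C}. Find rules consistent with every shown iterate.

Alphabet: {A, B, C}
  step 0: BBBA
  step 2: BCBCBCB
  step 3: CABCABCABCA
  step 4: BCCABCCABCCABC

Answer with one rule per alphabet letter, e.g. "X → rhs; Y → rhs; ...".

A->C, B->CA, C->B

  step 3 ⇒ step 4: CABCABCABCA ⇒ B·C·CA·B·C·CA·B·C·CA·B·C
    A ↦ C
    B ↦ CA
    C ↦ B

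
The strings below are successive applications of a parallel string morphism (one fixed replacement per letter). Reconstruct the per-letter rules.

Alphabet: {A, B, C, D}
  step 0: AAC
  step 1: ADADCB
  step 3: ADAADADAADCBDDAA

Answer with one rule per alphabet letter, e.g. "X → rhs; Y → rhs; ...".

A->AD, B->DD, C->CB, D->A

  step 0 ⇒ step 1: AAC ⇒ AD·AD·CB
    A ↦ AD
    C ↦ CB
    B ↦ DD  (constrained at step 1)
    D ↦ A  (constrained at step 1)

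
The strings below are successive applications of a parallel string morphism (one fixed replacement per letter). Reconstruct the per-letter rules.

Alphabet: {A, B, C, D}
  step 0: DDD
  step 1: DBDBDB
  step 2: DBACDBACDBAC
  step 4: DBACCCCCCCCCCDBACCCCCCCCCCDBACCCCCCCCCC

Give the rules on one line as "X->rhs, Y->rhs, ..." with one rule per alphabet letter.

  step 1 ⇒ step 2: DBDBDB ⇒ DB·AC·DB·AC·DB·AC
    B ↦ AC
    D ↦ DB
    A ↦ C  (constrained at step 2)
    C ↦ CC  (constrained at step 2)

A->C, B->AC, C->CC, D->DB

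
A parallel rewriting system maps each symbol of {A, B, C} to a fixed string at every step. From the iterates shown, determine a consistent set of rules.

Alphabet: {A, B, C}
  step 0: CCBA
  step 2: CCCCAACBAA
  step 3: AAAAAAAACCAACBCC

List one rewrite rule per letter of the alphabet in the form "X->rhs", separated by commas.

  step 2 ⇒ step 3: CCCCAACBAA ⇒ AA·AA·AA·AA·C·C·AA·CB·C·C
    A ↦ C
    B ↦ CB
    C ↦ AA

A->C, B->CB, C->AA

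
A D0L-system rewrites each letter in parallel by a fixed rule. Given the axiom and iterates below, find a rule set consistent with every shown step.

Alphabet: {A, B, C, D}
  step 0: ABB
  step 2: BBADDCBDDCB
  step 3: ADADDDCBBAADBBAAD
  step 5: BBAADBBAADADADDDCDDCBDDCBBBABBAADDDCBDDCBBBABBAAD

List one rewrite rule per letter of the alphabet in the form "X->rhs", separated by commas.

A->DDC, B->AD, C->A, D->B

  step 2 ⇒ step 3: BBADDCBDDCB ⇒ AD·AD·DDC·B·B·A·AD·B·B·A·AD
    A ↦ DDC
    B ↦ AD
    C ↦ A
    D ↦ B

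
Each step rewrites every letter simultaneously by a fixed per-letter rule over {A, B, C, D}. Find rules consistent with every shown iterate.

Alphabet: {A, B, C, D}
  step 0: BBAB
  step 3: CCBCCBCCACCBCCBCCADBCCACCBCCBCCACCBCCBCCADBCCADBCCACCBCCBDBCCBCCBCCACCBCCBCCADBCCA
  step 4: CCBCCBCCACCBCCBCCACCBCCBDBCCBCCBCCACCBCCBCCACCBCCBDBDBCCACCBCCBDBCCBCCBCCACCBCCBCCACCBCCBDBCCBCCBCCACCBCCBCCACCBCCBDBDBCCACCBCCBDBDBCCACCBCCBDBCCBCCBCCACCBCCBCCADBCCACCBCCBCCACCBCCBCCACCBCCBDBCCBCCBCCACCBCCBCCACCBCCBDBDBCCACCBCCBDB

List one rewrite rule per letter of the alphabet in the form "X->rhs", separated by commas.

  step 3 ⇒ step 4: CCBCCBCCACCBCCBCCADBCCACCBCCBCCACCBCCBCCADBCCADBCCACCBCCBDBCCBCCBCCACCBCCBCCADBCCA ⇒ CCB·CCB·CCA·CCB·CCB·CCA·CCB·CCB·DB·CCB·CCB·CCA·CCB·CCB·CCA·CCB·CCB·DB·DB·CCA·CCB·CCB·DB·CCB·CCB·CCA·CCB·CCB·CCA·CCB·CCB·DB·CCB·CCB·CCA·CCB·CCB·CCA·CCB·CCB·DB·DB·CCA·CCB·CCB·DB·DB·CCA·CCB·CCB·DB·CCB·CCB·CCA·CCB·CCB·CCA·DB·CCA·CCB·CCB·CCA·CCB·CCB·CCA·CCB·CCB·DB·CCB·CCB·CCA·CCB·CCB·CCA·CCB·CCB·DB·DB·CCA·CCB·CCB·DB
    A ↦ DB
    B ↦ CCA
    C ↦ CCB
    D ↦ DB

A->DB, B->CCA, C->CCB, D->DB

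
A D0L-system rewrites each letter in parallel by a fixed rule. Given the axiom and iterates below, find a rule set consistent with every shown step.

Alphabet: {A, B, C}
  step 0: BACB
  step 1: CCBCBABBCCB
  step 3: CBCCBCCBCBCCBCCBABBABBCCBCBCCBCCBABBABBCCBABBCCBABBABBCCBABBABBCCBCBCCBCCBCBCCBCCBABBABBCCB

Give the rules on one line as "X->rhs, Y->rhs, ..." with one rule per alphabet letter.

A->CB, B->CCB, C->ABB

  step 0 ⇒ step 1: BACB ⇒ CCB·CB·ABB·CCB
    A ↦ CB
    B ↦ CCB
    C ↦ ABB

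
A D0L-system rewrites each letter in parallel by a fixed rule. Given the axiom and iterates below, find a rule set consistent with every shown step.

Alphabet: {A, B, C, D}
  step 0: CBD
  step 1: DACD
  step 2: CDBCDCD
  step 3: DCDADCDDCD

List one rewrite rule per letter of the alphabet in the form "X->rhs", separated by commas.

A->BC, B->A, C->D, D->CD

  step 2 ⇒ step 3: CDBCDCD ⇒ D·CD·A·D·CD·D·CD
    B ↦ A
    C ↦ D
    D ↦ CD
  step 1 ⇒ step 2: DACD ⇒ CD·BC·D·CD
    A ↦ BC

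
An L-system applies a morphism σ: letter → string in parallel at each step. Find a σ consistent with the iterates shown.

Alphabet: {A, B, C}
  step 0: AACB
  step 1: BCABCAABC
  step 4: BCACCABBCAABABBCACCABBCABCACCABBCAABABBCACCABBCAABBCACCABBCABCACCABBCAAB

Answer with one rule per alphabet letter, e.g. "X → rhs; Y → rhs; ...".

A->BCA, B->C, C->AB

  step 0 ⇒ step 1: AACB ⇒ BCA·BCA·AB·C
    A ↦ BCA
    B ↦ C
    C ↦ AB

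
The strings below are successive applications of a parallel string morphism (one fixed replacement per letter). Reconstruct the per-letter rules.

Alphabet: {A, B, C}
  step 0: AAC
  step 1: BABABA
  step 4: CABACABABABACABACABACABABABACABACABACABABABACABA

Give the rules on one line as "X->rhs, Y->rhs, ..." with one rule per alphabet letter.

A->BA, B->CA, C->BA

  step 0 ⇒ step 1: AAC ⇒ BA·BA·BA
    A ↦ BA
    C ↦ BA
    B ↦ CA  (constrained at step 1)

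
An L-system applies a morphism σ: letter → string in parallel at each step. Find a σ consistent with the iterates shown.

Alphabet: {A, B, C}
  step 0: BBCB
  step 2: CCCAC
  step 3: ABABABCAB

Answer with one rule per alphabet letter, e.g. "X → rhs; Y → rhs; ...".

  step 2 ⇒ step 3: CCCAC ⇒ AB·AB·AB·C·AB
    A ↦ C
    C ↦ AB
    B ↦ A  (constrained at step 0)

A->C, B->A, C->AB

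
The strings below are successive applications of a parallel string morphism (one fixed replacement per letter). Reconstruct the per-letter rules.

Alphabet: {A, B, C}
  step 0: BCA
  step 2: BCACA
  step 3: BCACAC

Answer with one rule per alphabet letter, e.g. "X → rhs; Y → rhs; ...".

  step 2 ⇒ step 3: BCACA ⇒ BC·A·C·A·C
    A ↦ C
    B ↦ BC
    C ↦ A

A->C, B->BC, C->A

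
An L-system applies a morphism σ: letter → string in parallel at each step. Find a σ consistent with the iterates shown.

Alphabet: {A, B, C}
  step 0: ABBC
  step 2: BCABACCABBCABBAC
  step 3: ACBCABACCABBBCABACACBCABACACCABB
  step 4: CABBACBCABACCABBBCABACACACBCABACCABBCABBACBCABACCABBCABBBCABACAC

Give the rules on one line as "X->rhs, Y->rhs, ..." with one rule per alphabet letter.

A->CAB, B->AC, C->B

  step 3 ⇒ step 4: ACBCABACCABBBCABACACBCABACACCABB ⇒ CAB·B·AC·B·CAB·AC·CAB·B·B·CAB·AC·AC·AC·B·CAB·AC·CAB·B·CAB·B·AC·B·CAB·AC·CAB·B·CAB·B·B·CAB·AC·AC
    A ↦ CAB
    B ↦ AC
    C ↦ B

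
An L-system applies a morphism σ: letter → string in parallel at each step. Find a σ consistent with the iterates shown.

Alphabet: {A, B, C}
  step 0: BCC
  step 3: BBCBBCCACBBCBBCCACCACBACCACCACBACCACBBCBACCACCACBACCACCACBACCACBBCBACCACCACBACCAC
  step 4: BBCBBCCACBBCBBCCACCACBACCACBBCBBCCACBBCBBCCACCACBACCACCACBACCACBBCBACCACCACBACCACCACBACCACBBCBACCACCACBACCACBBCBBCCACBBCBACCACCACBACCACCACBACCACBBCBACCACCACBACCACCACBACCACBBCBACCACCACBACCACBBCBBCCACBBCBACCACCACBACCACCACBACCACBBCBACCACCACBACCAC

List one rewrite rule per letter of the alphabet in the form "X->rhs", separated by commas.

A->BAC, B->BBC, C->CAC

  step 3 ⇒ step 4: BBCBBCCACBBCBBCCACCACBACCACCACBACCACBBCBACCACCACBACCACCACBACCACBBCBACCACCACBACCAC ⇒ BBC·BBC·CAC·BBC·BBC·CAC·CAC·BAC·CAC·BBC·BBC·CAC·BBC·BBC·CAC·CAC·BAC·CAC·CAC·BAC·CAC·BBC·BAC·CAC·CAC·BAC·CAC·CAC·BAC·CAC·BBC·BAC·CAC·CAC·BAC·CAC·BBC·BBC·CAC·BBC·BAC·CAC·CAC·BAC·CAC·CAC·BAC·CAC·BBC·BAC·CAC·CAC·BAC·CAC·CAC·BAC·CAC·BBC·BAC·CAC·CAC·BAC·CAC·BBC·BBC·CAC·BBC·BAC·CAC·CAC·BAC·CAC·CAC·BAC·CAC·BBC·BAC·CAC·CAC·BAC·CAC
    A ↦ BAC
    B ↦ BBC
    C ↦ CAC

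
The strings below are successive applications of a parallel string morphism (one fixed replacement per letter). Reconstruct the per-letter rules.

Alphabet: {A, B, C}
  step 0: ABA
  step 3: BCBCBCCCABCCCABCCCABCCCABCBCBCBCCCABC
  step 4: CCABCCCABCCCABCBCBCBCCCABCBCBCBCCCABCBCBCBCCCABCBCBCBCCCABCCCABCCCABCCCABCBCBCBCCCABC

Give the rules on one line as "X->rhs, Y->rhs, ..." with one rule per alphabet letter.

A->BC, B->CCA, C->BC

  step 3 ⇒ step 4: BCBCBCCCABCCCABCCCABCCCABCBCBCBCCCABC ⇒ CCA·BC·CCA·BC·CCA·BC·BC·BC·BC·CCA·BC·BC·BC·BC·CCA·BC·BC·BC·BC·CCA·BC·BC·BC·BC·CCA·BC·CCA·BC·CCA·BC·CCA·BC·BC·BC·BC·CCA·BC
    A ↦ BC
    B ↦ CCA
    C ↦ BC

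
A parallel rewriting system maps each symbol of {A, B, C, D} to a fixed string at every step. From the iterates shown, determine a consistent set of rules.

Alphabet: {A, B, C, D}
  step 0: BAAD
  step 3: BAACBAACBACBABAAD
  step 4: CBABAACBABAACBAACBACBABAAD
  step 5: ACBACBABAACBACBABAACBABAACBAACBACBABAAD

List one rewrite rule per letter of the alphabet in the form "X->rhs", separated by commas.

A->BA, B->C, C->A, D->AD

  step 4 ⇒ step 5: CBABAACBABAACBAACBACBABAAD ⇒ A·C·BA·C·BA·BA·A·C·BA·C·BA·BA·A·C·BA·BA·A·C·BA·A·C·BA·C·BA·BA·AD
    A ↦ BA
    B ↦ C
    C ↦ A
    D ↦ AD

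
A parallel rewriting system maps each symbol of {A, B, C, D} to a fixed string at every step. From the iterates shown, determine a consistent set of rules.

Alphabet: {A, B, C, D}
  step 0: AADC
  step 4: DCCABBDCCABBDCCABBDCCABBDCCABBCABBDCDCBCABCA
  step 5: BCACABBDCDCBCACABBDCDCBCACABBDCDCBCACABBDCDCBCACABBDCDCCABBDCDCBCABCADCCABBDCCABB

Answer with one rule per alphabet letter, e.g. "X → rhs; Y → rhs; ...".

A->BB, B->DC, C->CA, D->B

  step 4 ⇒ step 5: DCCABBDCCABBDCCABBDCCABBDCCABBCABBDCDCBCABCA ⇒ B·CA·CA·BB·DC·DC·B·CA·CA·BB·DC·DC·B·CA·CA·BB·DC·DC·B·CA·CA·BB·DC·DC·B·CA·CA·BB·DC·DC·CA·BB·DC·DC·B·CA·B·CA·DC·CA·BB·DC·CA·BB
    A ↦ BB
    B ↦ DC
    C ↦ CA
    D ↦ B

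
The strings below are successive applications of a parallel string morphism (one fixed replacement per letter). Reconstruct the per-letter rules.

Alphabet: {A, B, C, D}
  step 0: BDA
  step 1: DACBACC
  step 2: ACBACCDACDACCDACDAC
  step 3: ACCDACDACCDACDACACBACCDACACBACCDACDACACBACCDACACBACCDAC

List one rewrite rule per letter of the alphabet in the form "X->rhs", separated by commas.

  step 2 ⇒ step 3: ACBACCDACDACCDACDAC ⇒ ACC·DAC·D·ACC·DAC·DAC·ACB·ACC·DAC·ACB·ACC·DAC·DAC·ACB·ACC·DAC·ACB·ACC·DAC
    A ↦ ACC
    B ↦ D
    C ↦ DAC
    D ↦ ACB

A->ACC, B->D, C->DAC, D->ACB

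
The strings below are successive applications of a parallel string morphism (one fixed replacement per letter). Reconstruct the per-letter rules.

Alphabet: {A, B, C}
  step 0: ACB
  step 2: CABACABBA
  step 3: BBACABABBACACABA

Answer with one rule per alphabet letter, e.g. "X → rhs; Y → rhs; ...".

A->BA, B->CA, C->B

  step 2 ⇒ step 3: CABACABBA ⇒ B·BA·CA·BA·B·BA·CA·CA·BA
    A ↦ BA
    B ↦ CA
    C ↦ B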